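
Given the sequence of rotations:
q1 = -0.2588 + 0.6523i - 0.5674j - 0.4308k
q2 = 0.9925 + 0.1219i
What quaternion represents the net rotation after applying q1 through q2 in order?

q2 · q1 = -0.3364 + 0.6159i - 0.5106j - 0.4967k
-0.3364 + 0.6159i - 0.5106j - 0.4967k


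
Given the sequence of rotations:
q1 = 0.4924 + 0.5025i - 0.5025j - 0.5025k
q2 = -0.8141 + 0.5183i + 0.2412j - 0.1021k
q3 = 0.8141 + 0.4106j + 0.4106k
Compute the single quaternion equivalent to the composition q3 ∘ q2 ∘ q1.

q2 · q1 = -0.5914 - 0.3264i + 0.737j - 0.0228k
q3 · q2 · q1 = -0.7747 - 0.5777i + 0.2231j - 0.1274k
-0.7747 - 0.5777i + 0.2231j - 0.1274k


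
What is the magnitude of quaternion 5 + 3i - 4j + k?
√51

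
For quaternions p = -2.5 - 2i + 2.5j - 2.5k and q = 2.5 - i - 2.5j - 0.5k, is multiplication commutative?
No: pq = -3.25 - 10i + 14j + 2.5k ≠ -3.25 + 5i + 11j - 12.5k = qp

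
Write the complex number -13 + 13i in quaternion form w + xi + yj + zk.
-13 + 13i + 0j + 0k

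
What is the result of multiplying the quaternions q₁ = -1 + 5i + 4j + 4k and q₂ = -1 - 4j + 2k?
9 + 19i - 10j - 26k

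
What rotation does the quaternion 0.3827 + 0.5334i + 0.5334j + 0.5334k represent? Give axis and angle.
axis = (√3/3, √3/3, √3/3), θ = 3π/4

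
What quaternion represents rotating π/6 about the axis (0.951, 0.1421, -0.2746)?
0.9659 + 0.2461i + 0.0368j - 0.0711k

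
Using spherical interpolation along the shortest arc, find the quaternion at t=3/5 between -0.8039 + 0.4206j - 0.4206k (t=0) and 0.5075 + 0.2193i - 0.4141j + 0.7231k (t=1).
-0.6445 - 0.1349i + 0.4286j - 0.6187k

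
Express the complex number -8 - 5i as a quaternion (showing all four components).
-8 - 5i + 0j + 0k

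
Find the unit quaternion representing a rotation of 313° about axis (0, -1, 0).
-0.9171 - 0.3987j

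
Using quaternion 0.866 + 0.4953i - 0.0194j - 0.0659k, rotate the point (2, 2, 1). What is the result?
(2.072, -0.121, 2.166)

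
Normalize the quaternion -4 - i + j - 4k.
-0.686 - 0.1715i + 0.1715j - 0.686k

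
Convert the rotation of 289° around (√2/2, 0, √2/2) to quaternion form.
-0.8141 + 0.4106i + 0.4106k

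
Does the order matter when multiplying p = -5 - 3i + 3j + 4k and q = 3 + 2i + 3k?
Yes: pq = -21 - 10i + 26j - 9k ≠ -21 - 28i - 8j + 3k = qp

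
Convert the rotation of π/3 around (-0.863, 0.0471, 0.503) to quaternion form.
0.866 - 0.4315i + 0.0236j + 0.2515k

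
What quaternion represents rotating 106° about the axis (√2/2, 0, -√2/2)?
0.6018 + 0.5647i - 0.5647k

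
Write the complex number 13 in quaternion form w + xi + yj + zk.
13 + 0i + 0j + 0k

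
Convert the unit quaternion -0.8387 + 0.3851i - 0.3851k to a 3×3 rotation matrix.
[[0.7034, -0.646, -0.2966], [0.646, 0.4068, 0.646], [-0.2966, -0.646, 0.7034]]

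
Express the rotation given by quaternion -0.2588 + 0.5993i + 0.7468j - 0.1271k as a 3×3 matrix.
[[-0.1477, 0.8293, -0.5389], [0.9609, 0.2494, 0.1204], [0.2342, -0.5, -0.8337]]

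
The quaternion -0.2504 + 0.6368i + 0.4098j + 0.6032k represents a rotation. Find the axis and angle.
axis = (0.6578, 0.4233, 0.623), θ = 209°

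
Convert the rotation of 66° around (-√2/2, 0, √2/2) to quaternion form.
0.8387 - 0.3851i + 0.3851k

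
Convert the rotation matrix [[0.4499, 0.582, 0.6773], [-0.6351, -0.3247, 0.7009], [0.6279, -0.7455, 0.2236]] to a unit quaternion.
0.5807 - 0.6227i + 0.0213j - 0.524k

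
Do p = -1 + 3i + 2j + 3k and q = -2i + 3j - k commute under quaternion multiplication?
No: pq = 3 - 9i - 6j + 14k ≠ 3 + 13i - 12k = qp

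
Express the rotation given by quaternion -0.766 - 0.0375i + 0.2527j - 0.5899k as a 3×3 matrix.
[[0.1763, -0.9227, -0.3429], [0.8848, 0.3012, -0.3556], [0.4314, -0.2407, 0.8695]]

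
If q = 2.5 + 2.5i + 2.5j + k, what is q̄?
2.5 - 2.5i - 2.5j - k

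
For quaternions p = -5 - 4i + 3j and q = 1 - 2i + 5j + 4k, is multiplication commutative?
No: pq = -28 + 18i - 6j - 34k ≠ -28 - 6i - 38j - 6k = qp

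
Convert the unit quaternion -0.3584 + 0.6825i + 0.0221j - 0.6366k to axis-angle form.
axis = (0.7311, 0.0237, -0.6819), θ = 222°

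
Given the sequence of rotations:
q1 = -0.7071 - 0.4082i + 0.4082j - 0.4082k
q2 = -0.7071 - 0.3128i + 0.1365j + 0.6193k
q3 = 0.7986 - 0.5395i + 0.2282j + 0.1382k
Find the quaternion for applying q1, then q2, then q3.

q2 · q1 = 0.5694 + 0.2013i - 0.7656j - 0.2212k
q3 · q2 · q1 = 0.7686 - 0.0911i - 0.573j + 0.2691k
0.7686 - 0.0911i - 0.573j + 0.2691k


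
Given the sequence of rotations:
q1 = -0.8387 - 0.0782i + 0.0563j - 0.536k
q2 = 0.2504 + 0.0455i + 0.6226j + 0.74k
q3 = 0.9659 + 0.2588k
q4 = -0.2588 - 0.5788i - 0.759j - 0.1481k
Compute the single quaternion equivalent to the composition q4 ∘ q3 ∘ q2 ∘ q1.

q2 · q1 = 0.1551 - 0.4331i - 0.5416j - 0.7036k
q3 · q2 · q1 = 0.3319 - 0.2782i - 0.6352j - 0.6395k
q4 · q3 · q2 · q1 = -0.8237 + 0.2712i - 0.4165j + 0.2728k
-0.8237 + 0.2712i - 0.4165j + 0.2728k


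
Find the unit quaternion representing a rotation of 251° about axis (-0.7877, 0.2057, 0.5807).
-0.5807 - 0.6413i + 0.1675j + 0.4728k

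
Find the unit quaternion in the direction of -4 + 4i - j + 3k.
-0.6172 + 0.6172i - 0.1543j + 0.4629k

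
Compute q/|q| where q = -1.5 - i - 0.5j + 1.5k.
-0.6255 - 0.417i - 0.2085j + 0.6255k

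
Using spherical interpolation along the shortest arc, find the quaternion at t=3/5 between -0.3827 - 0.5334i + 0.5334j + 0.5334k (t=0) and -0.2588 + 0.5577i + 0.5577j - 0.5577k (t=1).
-0.01 - 0.7008i - 0.1333j + 0.7008k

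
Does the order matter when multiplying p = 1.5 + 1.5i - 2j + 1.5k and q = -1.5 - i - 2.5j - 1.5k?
Yes: pq = -3.5 + 3i - 10.25k ≠ -3.5 - 10.5i - 1.5j + 1.25k = qp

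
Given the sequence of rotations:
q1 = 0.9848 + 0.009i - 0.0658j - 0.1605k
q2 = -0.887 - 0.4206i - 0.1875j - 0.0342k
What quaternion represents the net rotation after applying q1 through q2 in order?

q2 · q1 = -0.8876 - 0.3943i - 0.1941j + 0.138k
-0.8876 - 0.3943i - 0.1941j + 0.138k


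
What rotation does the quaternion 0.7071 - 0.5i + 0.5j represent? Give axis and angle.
axis = (-√2/2, √2/2, 0), θ = π/2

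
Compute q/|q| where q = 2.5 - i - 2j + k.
0.7143 - 0.2857i - 0.5714j + 0.2857k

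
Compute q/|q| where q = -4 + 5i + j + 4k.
-0.5252 + 0.6565i + 0.1313j + 0.5252k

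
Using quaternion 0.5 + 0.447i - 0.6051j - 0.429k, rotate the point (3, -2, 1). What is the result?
(-1.066, -3.302, -1.4)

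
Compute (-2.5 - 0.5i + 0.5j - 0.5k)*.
-2.5 + 0.5i - 0.5j + 0.5k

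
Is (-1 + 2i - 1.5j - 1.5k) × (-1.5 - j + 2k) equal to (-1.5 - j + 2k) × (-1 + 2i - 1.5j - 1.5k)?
No: pq = 3 - 7.5i - 0.75j - 1.75k ≠ 3 + 1.5i + 7.25j + 2.25k = qp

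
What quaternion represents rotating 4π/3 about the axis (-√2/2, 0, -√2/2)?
-0.5 - 0.6124i - 0.6124k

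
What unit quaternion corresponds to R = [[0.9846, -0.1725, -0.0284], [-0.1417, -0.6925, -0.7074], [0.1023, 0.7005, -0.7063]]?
0.3827 + 0.9197i - 0.0854j + 0.0201k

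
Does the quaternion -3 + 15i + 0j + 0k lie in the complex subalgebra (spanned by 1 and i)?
Yes. The quaternion -3 + 15i has j- and k-coefficients y = z = 0, so it lies in the complex subalgebra spanned by 1 and i.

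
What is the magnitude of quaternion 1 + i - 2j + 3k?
√15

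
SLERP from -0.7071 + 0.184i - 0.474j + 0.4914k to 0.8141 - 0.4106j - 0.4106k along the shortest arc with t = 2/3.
-0.8628 + 0.0704i + 0.1173j + 0.4867k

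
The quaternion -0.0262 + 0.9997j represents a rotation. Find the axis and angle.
axis = (0, 1, 0), θ = 183°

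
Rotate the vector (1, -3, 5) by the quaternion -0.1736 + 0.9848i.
(1, 4.529, -3.673)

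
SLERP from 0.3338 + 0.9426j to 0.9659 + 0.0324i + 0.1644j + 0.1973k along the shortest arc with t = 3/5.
0.818 + 0.0221i + 0.5588j + 0.1348k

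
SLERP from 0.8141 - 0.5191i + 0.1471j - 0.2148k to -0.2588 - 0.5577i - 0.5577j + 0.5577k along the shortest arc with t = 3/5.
0.6479 + 0.1428i + 0.5101j - 0.5474k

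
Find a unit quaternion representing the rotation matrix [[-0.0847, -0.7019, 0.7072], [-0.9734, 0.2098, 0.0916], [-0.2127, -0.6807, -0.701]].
0.3256 - 0.593i + 0.7063j - 0.2085k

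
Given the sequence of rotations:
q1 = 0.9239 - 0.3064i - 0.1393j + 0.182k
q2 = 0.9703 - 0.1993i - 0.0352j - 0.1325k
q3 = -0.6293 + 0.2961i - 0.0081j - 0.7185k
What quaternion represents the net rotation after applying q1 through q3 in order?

q2 · q1 = 0.8546 - 0.5063i - 0.0908j + 0.0712k
q3 · q2 · q1 = -0.3375 + 0.5058i + 0.3929j - 0.6898k
-0.3375 + 0.5058i + 0.3929j - 0.6898k


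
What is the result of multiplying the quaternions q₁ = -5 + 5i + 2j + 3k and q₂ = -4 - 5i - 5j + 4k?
43 + 28i - 18j - 47k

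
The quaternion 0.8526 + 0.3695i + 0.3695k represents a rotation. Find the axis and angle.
axis = (√2/2, 0, √2/2), θ = 63°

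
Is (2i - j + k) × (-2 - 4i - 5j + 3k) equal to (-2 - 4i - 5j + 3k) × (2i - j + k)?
No: pq = -2i - 8j - 16k ≠ -6i + 12j + 12k = qp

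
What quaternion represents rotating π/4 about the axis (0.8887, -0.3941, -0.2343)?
0.9239 + 0.3401i - 0.1508j - 0.0897k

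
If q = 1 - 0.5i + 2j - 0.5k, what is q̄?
1 + 0.5i - 2j + 0.5k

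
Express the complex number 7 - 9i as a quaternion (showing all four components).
7 - 9i + 0j + 0k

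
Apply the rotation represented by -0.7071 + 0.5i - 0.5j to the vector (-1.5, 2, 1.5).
(-0.689, 2.811, -0.354)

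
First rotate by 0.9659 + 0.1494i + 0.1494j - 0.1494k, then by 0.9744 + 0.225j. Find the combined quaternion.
0.9076 + 0.112i + 0.3629j - 0.1792k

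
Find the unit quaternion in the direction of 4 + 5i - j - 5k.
0.4887 + 0.6108i - 0.1222j - 0.6108k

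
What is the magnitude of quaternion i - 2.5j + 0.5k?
2.739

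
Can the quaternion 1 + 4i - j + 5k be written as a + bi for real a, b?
No. The quaternion 1 + 4i - j + 5k has j-coefficient y = -1 and k-coefficient z = 5, not both zero, so it does not lie in the complex subalgebra spanned by 1 and i.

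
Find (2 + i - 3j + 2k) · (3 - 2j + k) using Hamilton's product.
-2 + 4i - 14j + 6k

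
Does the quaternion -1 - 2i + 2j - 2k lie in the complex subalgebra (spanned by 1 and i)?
No. The quaternion -1 - 2i + 2j - 2k has j-coefficient y = 2 and k-coefficient z = -2, not both zero, so it does not lie in the complex subalgebra spanned by 1 and i.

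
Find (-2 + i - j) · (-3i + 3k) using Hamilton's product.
3 + 3i - 3j - 9k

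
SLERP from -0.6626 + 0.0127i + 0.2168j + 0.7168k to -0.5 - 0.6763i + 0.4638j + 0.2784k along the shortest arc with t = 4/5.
-0.5722 - 0.5663i + 0.4399j + 0.3981k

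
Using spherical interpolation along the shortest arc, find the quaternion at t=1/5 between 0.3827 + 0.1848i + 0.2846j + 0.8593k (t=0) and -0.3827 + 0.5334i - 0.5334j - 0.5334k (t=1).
0.4066 + 0.0345i + 0.3585j + 0.8396k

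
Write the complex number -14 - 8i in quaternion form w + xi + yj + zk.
-14 - 8i + 0j + 0k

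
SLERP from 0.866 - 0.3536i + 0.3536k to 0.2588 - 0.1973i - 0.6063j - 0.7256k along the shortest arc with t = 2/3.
0.6449 - 0.3416i - 0.5177j - 0.4465k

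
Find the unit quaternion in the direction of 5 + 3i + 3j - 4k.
0.6509 + 0.3906i + 0.3906j - 0.5208k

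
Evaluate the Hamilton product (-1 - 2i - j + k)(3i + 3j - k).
10 - 5i - 2j - 2k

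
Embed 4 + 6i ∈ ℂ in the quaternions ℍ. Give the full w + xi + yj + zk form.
4 + 6i + 0j + 0k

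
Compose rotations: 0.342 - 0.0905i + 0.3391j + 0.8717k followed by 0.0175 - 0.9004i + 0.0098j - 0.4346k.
0.3 - 0.1536i + 0.8335j - 0.4378k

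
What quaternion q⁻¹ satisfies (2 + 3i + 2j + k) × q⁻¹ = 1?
0.1111 - 0.1667i - 0.1111j - 0.0556k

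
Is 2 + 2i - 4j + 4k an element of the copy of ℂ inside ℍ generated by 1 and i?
No. The quaternion 2 + 2i - 4j + 4k has j-coefficient y = -4 and k-coefficient z = 4, not both zero, so it does not lie in the complex subalgebra spanned by 1 and i.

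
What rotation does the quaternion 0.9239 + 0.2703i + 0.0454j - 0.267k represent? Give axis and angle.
axis = (0.7064, 0.1186, -0.6978), θ = π/4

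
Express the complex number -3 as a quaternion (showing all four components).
-3 + 0i + 0j + 0k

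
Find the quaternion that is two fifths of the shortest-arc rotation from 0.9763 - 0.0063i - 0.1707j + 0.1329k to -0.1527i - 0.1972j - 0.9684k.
0.7595 + 0.0805i - 0.0225j + 0.6451k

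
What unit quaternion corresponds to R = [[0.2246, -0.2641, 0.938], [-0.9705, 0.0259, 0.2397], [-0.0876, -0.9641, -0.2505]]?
-0.5 + 0.6019i - 0.5128j + 0.3532k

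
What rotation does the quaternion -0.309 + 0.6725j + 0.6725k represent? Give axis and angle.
axis = (0, √2/2, √2/2), θ = 216°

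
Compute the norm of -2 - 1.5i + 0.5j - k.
2.739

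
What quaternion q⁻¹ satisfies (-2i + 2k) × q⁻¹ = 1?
0.25i - 0.25k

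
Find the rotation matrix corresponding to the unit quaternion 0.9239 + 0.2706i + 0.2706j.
[[0.8536, 0.1464, 0.5], [0.1464, 0.8536, -0.5], [-0.5, 0.5, 0.7071]]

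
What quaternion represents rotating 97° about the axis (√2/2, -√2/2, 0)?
0.6626 + 0.5296i - 0.5296j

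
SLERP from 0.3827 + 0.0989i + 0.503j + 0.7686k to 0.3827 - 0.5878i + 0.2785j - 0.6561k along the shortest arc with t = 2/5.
0.0819 + 0.374i + 0.223j + 0.8965k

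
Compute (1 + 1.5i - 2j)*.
1 - 1.5i + 2j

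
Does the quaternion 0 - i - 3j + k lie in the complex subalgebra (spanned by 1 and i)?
No. The quaternion -i - 3j + k has j-coefficient y = -3 and k-coefficient z = 1, not both zero, so it does not lie in the complex subalgebra spanned by 1 and i.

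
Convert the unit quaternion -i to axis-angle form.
axis = (-1, 0, 0), θ = π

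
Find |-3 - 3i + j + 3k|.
√28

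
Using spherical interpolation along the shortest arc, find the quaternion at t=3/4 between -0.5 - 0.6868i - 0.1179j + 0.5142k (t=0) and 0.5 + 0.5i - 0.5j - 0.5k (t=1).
-0.5212 - 0.5712i + 0.3557j + 0.525k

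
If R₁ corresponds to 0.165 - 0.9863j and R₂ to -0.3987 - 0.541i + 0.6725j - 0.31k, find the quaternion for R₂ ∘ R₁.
0.5975 - 0.395i + 0.5042j + 0.4824k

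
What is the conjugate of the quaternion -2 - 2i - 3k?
-2 + 2i + 3k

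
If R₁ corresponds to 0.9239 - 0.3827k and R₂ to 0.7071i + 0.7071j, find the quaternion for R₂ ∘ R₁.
0.3827i + 0.9239j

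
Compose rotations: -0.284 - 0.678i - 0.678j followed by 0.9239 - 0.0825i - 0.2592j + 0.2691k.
-0.4941 - 0.4205i - 0.7352j - 0.1962k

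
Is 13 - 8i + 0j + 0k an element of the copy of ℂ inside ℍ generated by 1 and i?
Yes. The quaternion 13 - 8i has j- and k-coefficients y = z = 0, so it lies in the complex subalgebra spanned by 1 and i.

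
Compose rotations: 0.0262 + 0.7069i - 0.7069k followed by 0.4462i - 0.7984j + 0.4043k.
-0.0296 + 0.5761i + 0.5803j + 0.575k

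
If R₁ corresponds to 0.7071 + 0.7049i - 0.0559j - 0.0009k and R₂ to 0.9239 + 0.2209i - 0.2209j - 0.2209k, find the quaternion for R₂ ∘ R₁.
0.485 + 0.7953i - 0.3634j - 0.0137k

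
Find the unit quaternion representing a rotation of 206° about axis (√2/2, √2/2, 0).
-0.225 + 0.689i + 0.689j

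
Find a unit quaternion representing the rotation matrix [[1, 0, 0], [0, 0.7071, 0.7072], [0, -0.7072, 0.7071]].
0.9239 - 0.3827i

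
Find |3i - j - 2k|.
√14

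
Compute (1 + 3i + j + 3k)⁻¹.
0.05 - 0.15i - 0.05j - 0.15k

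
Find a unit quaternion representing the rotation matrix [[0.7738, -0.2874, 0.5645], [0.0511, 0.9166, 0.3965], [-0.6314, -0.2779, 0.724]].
0.9239 - 0.1825i + 0.3236j + 0.0916k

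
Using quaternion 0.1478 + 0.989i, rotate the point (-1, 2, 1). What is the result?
(-1, -2.205, -0.372)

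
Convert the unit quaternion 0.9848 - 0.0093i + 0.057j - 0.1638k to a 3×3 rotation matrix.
[[0.9398, 0.3216, 0.1153], [-0.3237, 0.9462, -0.0004], [-0.1092, -0.037, 0.9933]]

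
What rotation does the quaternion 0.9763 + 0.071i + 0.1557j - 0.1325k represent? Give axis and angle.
axis = (0.3281, 0.7194, -0.6122), θ = 25°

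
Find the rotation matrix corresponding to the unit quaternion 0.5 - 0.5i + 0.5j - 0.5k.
[[0, 0, 1], [-1, 0, 0], [0, -1, 0]]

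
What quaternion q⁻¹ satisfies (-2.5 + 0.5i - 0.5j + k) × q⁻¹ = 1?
-0.3226 - 0.0645i + 0.0645j - 0.129k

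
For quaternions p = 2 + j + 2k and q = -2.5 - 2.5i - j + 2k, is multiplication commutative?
No: pq = -8 - i - 9.5j + 1.5k ≠ -8 - 9i + 0.5j - 3.5k = qp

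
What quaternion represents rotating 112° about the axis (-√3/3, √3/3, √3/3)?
0.5592 - 0.4786i + 0.4786j + 0.4786k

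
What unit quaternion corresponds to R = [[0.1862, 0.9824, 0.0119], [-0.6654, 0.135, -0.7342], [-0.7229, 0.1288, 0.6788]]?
0.7071 + 0.3051i + 0.2598j - 0.5826k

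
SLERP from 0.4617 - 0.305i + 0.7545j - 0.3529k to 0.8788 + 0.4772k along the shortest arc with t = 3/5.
0.8894 - 0.1594i + 0.3943j + 0.1675k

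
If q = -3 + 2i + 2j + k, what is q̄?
-3 - 2i - 2j - k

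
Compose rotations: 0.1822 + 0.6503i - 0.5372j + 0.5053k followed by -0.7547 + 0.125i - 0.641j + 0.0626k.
-0.5948 - 0.7583i + 0.2662j - 0.0203k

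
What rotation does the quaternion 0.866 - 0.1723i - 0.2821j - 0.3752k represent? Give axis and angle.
axis = (-0.3446, -0.5642, -0.7503), θ = π/3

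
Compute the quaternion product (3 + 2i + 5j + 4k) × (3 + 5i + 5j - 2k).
-18 - 9i + 54j - 9k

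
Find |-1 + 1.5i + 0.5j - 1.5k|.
2.398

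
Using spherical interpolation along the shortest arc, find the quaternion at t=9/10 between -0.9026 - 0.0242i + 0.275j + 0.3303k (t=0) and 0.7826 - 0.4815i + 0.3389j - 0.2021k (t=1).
-0.8226 + 0.4408i - 0.2812j + 0.2234k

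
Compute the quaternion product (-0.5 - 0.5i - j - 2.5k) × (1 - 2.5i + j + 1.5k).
3 + 1.75i + 5.5j - 6.25k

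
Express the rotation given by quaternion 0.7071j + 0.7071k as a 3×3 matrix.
[[-1, 0, 0], [0, 0, 1], [0, 1, 0]]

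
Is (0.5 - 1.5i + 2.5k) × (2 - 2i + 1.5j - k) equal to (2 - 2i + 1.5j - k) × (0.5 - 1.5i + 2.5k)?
No: pq = 0.5 - 7.75i - 5.75j + 2.25k ≠ 0.5 - 0.25i + 7.25j + 6.75k = qp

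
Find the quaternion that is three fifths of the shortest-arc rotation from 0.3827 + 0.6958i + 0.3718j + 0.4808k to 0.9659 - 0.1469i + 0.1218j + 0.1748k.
0.863 + 0.2372i + 0.2669j + 0.3573k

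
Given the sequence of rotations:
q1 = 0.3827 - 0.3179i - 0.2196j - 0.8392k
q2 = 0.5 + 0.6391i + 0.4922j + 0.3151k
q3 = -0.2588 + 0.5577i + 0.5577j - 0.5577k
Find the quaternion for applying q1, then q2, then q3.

q2 · q1 = 0.767 - 0.2582i + 0.5147j - 0.2829k
q3 · q2 · q1 = -0.4993 + 0.6239i + 0.5963j + 0.0765k
-0.4993 + 0.6239i + 0.5963j + 0.0765k


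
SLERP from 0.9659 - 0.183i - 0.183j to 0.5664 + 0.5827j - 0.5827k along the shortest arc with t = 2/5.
0.9392 - 0.1264i + 0.1535j - 0.2799k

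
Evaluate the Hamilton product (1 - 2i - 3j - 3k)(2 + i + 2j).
10 + 3i - 7j - 7k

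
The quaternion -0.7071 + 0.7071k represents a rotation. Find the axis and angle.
axis = (0, 0, 1), θ = 3π/2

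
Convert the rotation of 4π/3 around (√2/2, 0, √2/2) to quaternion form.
-0.5 + 0.6124i + 0.6124k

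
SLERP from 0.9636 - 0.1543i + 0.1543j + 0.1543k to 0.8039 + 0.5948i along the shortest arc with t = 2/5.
0.9766 + 0.1623i + 0.0997j + 0.0997k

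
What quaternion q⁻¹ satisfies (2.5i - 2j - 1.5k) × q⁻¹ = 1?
-0.2i + 0.16j + 0.12k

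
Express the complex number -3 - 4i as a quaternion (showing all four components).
-3 - 4i + 0j + 0k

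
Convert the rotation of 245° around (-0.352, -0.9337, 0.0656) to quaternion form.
-0.5373 - 0.2969i - 0.7875j + 0.0553k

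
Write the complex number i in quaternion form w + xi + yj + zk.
0 + i + 0j + 0k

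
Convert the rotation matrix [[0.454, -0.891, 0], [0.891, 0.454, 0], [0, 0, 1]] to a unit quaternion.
0.8526 + 0.5225k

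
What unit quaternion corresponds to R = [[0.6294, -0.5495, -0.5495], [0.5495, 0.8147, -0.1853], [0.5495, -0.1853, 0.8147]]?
0.9026 - 0.3044j + 0.3044k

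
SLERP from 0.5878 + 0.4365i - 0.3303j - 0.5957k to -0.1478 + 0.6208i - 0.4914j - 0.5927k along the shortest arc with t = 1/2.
0.2387 + 0.5735i - 0.4457j - 0.6446k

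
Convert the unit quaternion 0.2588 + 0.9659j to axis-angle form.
axis = (0, 1, 0), θ = 5π/6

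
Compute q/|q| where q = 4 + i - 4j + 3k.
0.6172 + 0.1543i - 0.6172j + 0.4629k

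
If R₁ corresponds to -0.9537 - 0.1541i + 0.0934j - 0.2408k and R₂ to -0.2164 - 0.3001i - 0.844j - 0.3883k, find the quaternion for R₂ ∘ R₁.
0.1455 + 0.5591i + 0.7723j + 0.2643k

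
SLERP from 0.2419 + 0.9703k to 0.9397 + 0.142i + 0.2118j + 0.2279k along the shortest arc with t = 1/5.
0.44 + 0.0348i + 0.052j + 0.8958k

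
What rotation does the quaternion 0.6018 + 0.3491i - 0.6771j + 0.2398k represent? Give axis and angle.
axis = (0.4371, -0.8478, 0.3003), θ = 106°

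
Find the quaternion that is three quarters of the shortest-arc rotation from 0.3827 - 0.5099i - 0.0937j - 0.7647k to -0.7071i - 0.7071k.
0.0987 - 0.6698i - 0.0242j - 0.7355k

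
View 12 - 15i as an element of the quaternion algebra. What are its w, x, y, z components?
12 - 15i + 0j + 0k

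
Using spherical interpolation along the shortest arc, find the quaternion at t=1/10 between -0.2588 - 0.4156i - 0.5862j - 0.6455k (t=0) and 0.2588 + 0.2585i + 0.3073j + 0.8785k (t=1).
-0.2607 - 0.4025i - 0.5618j - 0.6741k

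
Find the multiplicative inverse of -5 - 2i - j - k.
-0.1613 + 0.0645i + 0.0323j + 0.0323k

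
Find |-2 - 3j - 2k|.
√17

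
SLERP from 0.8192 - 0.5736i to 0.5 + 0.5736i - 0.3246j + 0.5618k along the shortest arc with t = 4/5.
0.7074 + 0.3657i - 0.3026j + 0.5237k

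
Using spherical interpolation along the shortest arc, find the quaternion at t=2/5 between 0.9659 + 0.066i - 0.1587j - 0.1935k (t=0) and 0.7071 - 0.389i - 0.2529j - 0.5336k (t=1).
0.9061 - 0.1236i - 0.2069j - 0.3478k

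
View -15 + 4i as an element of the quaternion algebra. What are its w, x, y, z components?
-15 + 4i + 0j + 0k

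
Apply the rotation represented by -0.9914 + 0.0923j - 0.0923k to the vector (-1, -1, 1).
(-0.966, -1.183, 0.817)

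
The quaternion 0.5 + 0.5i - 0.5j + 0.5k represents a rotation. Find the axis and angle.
axis = (√3/3, -√3/3, √3/3), θ = 2π/3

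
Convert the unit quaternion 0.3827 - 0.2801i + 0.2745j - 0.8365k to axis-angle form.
axis = (-0.3032, 0.2971, -0.9054), θ = 3π/4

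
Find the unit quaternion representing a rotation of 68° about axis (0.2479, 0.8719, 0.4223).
0.829 + 0.1386i + 0.4876j + 0.2361k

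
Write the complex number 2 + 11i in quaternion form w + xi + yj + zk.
2 + 11i + 0j + 0k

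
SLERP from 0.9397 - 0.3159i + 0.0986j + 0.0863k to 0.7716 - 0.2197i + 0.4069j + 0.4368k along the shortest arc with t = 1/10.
0.9335 - 0.3097i + 0.132j + 0.1239k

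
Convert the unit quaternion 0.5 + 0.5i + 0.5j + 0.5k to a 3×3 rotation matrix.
[[0, 0, 1], [1, 0, 0], [0, 1, 0]]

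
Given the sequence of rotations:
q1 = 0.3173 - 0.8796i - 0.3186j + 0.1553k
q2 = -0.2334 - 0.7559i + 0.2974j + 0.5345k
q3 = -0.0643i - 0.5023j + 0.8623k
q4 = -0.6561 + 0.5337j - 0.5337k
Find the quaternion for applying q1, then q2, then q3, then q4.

q2 · q1 = -0.7272 + 0.1819i - 0.184j + 0.6358k
q3 · q2 · q1 = -0.629 - 0.1139i + 0.563j - 0.5239k
q4 · q3 · q2 · q1 = -0.1674 + 0.0956i - 0.6443j + 0.7402k
-0.1674 + 0.0956i - 0.6443j + 0.7402k


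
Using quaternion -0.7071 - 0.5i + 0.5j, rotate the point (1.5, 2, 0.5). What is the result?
(-0.604, -0.104, 2.475)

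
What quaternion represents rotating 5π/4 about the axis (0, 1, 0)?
-0.3827 + 0.9239j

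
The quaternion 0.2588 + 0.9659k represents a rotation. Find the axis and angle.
axis = (0, 0, 1), θ = 5π/6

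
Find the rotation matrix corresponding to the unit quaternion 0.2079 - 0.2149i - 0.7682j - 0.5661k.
[[-0.8212, 0.5656, -0.0761], [0.0948, 0.2667, 0.9591], [0.5627, 0.7804, -0.2726]]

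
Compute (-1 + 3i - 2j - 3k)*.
-1 - 3i + 2j + 3k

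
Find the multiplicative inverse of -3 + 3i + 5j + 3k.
-0.0577 - 0.0577i - 0.0962j - 0.0577k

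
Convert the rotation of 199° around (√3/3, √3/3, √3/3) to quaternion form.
-0.165 + 0.5694i + 0.5694j + 0.5694k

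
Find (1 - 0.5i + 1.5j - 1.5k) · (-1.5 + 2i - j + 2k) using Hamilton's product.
4 + 4.25i - 5.25j + 1.75k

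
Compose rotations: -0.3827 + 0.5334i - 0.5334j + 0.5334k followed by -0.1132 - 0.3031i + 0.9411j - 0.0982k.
0.7594 + 0.5052i - 0.1905j - 0.3631k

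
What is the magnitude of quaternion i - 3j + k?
√11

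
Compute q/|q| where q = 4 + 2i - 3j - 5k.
0.5443 + 0.2722i - 0.4082j - 0.6804k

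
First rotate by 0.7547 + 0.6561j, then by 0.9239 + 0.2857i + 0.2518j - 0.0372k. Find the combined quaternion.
0.5321 + 0.24i + 0.7962j + 0.1594k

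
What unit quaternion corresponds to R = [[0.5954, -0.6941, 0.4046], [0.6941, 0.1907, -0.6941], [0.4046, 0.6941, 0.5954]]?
0.7716 + 0.4498i + 0.4498k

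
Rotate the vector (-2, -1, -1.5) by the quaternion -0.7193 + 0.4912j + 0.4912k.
(0.284, 0.172, -2.672)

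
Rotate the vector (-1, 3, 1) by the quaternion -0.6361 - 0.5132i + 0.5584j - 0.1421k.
(-3.162, 0.879, 0.476)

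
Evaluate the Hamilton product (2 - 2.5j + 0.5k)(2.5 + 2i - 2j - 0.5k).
0.25 + 6.25i - 9.25j + 5.25k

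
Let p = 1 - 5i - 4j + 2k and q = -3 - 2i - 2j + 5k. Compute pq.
-31 - 3i + 31j + k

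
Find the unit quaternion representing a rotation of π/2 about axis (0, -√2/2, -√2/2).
0.7071 - 0.5j - 0.5k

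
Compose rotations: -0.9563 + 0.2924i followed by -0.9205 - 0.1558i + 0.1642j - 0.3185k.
0.9258 - 0.1202i - 0.2502j + 0.2566k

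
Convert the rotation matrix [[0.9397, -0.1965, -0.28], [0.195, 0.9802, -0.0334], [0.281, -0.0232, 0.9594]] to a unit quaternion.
0.9848 + 0.0026i - 0.1424j + 0.0994k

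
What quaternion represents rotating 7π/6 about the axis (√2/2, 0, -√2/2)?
-0.2588 + 0.683i - 0.683k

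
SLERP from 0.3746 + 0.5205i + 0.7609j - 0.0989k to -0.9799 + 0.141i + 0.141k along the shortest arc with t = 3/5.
0.8955 + 0.1623i + 0.3857j - 0.1517k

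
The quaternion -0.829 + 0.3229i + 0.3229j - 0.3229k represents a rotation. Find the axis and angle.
axis = (√3/3, √3/3, -√3/3), θ = 292°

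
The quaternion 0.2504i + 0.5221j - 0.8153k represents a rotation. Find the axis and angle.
axis = (0.2504, 0.5221, -0.8153), θ = π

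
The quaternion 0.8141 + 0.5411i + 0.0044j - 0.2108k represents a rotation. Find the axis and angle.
axis = (0.9318, 0.0076, -0.363), θ = 71°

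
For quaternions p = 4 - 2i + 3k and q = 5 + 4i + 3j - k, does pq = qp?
No: pq = 31 - 3i + 22j + 5k ≠ 31 + 15i + 2j + 17k = qp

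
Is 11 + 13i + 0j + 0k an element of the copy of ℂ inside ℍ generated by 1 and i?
Yes. The quaternion 11 + 13i has j- and k-coefficients y = z = 0, so it lies in the complex subalgebra spanned by 1 and i.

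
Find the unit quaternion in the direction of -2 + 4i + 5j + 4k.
-0.2561 + 0.5121i + 0.6402j + 0.5121k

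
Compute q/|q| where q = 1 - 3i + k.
0.3015 - 0.9045i + 0.3015k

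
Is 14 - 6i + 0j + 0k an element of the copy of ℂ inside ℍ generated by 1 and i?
Yes. The quaternion 14 - 6i has j- and k-coefficients y = z = 0, so it lies in the complex subalgebra spanned by 1 and i.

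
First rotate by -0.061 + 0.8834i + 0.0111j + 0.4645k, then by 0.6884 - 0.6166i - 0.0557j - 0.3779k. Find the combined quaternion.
0.6789 + 0.6241i - 0.0364j + 0.3852k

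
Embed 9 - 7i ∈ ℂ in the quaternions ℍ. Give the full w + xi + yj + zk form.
9 - 7i + 0j + 0k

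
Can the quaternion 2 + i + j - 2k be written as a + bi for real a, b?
No. The quaternion 2 + i + j - 2k has j-coefficient y = 1 and k-coefficient z = -2, not both zero, so it does not lie in the complex subalgebra spanned by 1 and i.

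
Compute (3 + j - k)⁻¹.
0.2727 - 0.0909j + 0.0909k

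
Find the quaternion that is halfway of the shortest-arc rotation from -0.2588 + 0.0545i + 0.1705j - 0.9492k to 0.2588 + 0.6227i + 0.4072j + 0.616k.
-0.2941 - 0.3229i - 0.1345j - 0.8895k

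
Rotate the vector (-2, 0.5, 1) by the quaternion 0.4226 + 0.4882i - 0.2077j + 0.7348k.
(0.462, -1.833, -1.295)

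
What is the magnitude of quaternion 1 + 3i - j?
√11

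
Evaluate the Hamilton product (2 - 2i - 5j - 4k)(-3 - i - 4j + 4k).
-12 - 32i + 19j + 23k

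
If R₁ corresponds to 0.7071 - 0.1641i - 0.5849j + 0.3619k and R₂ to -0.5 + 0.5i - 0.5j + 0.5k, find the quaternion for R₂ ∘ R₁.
-0.7449 + 0.5471i - 0.3241j - 0.2019k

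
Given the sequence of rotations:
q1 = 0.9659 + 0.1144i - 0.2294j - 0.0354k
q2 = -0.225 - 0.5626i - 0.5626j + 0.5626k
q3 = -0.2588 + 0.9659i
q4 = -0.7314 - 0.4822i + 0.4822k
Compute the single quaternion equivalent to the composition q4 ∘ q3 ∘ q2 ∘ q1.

q2 · q1 = -0.2621 - 0.4202i - 0.4474j + 0.7448k
q3 · q2 · q1 = 0.4737 - 0.1444i - 0.6036j - 0.6249k
q4 · q3 · q2 · q1 = -0.1148 + 0.1683i + 0.0705j + 0.9765k
-0.1148 + 0.1683i + 0.0705j + 0.9765k


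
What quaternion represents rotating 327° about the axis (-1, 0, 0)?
-0.9588 - 0.284i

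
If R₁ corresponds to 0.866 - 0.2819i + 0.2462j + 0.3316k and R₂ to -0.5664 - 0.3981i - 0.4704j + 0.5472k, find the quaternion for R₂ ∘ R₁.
-0.6684 - 0.4758i - 0.5691j + 0.0554k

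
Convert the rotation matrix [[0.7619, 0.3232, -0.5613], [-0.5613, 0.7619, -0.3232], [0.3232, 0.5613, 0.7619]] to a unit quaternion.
0.9063 + 0.244i - 0.244j - 0.244k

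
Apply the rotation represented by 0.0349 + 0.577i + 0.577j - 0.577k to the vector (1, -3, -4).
(0.052, 4.445, 2.497)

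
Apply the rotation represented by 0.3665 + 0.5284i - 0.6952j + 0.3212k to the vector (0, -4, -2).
(4.221, 0.727, 1.287)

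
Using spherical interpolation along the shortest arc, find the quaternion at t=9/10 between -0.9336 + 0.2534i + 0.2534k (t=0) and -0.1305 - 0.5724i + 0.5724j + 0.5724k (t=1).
-0.2626 - 0.5194i + 0.5563j + 0.5931k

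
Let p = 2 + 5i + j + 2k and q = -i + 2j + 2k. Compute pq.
-1 - 4i - 8j + 15k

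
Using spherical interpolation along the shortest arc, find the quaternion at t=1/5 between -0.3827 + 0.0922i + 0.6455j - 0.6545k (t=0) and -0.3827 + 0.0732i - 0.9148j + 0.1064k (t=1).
-0.2364 + 0.0615i + 0.7723j - 0.5865k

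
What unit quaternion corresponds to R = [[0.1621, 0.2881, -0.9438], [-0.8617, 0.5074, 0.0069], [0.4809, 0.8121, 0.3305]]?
0.7071 + 0.2847i - 0.5037j - 0.4065k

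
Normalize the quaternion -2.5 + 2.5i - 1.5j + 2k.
-0.5774 + 0.5774i - 0.3464j + 0.4619k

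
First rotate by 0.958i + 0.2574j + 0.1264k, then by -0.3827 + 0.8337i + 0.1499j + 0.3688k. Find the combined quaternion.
-0.8839 - 0.4426i + 0.1494j + 0.0226k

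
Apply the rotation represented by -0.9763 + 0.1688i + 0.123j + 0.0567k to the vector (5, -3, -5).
(5.465, -4.873, -2.32)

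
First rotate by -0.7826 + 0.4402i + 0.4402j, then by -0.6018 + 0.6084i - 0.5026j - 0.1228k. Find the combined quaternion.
0.4244 - 0.687i + 0.0744j + 0.5852k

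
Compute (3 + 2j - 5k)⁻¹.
0.0789 - 0.0526j + 0.1316k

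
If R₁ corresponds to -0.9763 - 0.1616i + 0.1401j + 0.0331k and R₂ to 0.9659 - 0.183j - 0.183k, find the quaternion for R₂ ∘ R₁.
-0.9113 - 0.1365i + 0.3436j + 0.1811k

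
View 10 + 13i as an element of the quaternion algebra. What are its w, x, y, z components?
10 + 13i + 0j + 0k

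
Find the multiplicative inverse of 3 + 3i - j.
0.1579 - 0.1579i + 0.0526j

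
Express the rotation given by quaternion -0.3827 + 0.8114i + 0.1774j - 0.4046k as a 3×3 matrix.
[[0.6097, -0.0218, -0.7924], [0.5976, -0.6441, 0.4775], [-0.5208, -0.7646, -0.3797]]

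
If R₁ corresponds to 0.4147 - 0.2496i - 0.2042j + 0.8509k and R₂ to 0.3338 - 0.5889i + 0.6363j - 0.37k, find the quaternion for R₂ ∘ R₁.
0.4362 + 0.1383i + 0.7892j + 0.4097k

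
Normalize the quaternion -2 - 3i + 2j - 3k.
-0.3922 - 0.5883i + 0.3922j - 0.5883k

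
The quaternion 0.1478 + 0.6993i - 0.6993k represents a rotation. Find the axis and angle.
axis = (√2/2, 0, -√2/2), θ = 163°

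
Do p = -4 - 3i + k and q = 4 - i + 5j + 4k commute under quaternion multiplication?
No: pq = -23 - 13i - 9j - 27k ≠ -23 - 3i - 31j + 3k = qp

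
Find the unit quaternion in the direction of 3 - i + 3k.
0.6882 - 0.2294i + 0.6882k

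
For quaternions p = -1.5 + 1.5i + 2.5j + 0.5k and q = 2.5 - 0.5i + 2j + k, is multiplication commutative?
No: pq = -8.5 + 6i + 1.5j + 4k ≠ -8.5 + 3i + 5j - 4.5k = qp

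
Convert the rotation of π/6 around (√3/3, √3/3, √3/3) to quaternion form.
0.9659 + 0.1494i + 0.1494j + 0.1494k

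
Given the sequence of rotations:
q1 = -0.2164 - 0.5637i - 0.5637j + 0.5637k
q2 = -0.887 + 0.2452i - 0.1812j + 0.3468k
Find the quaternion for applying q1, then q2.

q2 · q1 = 0.0325 + 0.5403i + 0.2055j - 0.8154k
0.0325 + 0.5403i + 0.2055j - 0.8154k


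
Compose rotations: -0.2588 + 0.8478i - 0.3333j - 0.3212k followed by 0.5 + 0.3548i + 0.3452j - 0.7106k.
-0.5434 - 0.0156i - 0.7445j - 0.3876k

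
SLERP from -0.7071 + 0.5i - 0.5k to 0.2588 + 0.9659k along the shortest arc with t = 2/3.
-0.4472 + 0.1857i - 0.8749k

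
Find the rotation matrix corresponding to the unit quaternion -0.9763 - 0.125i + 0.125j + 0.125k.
[[0.9375, 0.2128, -0.2753], [-0.2753, 0.9375, -0.2128], [0.2128, 0.2753, 0.9375]]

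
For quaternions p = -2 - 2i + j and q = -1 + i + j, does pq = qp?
No: pq = 3 - 3j - 3k ≠ 3 - 3j + 3k = qp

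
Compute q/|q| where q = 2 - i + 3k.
0.5345 - 0.2673i + 0.8018k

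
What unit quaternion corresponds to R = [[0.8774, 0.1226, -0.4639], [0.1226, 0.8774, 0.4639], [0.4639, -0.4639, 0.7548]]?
0.9367 - 0.2476i - 0.2476j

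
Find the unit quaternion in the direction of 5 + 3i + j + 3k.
0.7538 + 0.4523i + 0.1508j + 0.4523k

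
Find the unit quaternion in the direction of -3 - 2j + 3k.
-0.6396 - 0.4264j + 0.6396k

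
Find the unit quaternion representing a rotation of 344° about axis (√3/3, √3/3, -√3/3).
-0.9903 + 0.0804i + 0.0804j - 0.0804k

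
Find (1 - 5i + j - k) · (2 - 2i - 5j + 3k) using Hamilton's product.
-14i + 14j + 28k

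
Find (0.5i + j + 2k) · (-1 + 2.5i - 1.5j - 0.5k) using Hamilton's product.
1.25 + 2i + 4.25j - 5.25k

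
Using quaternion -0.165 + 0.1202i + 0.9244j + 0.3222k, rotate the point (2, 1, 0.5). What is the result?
(-1.619, 1.313, 0.952)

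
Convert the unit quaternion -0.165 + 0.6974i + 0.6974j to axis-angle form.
axis = (√2/2, √2/2, 0), θ = 199°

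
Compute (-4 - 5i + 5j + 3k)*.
-4 + 5i - 5j - 3k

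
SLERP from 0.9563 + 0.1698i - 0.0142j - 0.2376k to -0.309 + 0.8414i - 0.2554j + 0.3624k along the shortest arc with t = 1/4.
0.932 - 0.1363i + 0.0737j - 0.3277k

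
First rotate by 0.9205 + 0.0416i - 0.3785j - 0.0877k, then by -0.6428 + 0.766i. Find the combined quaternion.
-0.6236 + 0.6784i + 0.3105j - 0.2336k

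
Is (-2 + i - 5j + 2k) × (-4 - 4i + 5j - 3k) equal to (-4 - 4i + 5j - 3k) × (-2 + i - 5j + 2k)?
No: pq = 43 + 9i + 5j - 17k ≠ 43 - i + 15j + 13k = qp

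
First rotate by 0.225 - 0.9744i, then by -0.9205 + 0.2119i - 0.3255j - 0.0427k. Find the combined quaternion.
-0.0006 + 0.9446i - 0.0316j - 0.3268k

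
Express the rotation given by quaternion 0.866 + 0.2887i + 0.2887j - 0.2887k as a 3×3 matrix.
[[0.6666, 0.6667, 0.3333], [-0.3333, 0.6666, -0.6667], [-0.6667, 0.3333, 0.6666]]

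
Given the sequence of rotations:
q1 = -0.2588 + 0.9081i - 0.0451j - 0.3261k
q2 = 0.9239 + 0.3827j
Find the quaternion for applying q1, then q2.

q2 · q1 = -0.2218 + 0.7142i - 0.1407j - 0.6488k
-0.2218 + 0.7142i - 0.1407j - 0.6488k


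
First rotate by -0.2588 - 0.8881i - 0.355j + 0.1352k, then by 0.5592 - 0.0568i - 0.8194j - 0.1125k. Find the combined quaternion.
-0.4708 - 0.6326i + 0.1211j - 0.6028k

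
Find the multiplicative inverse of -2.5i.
0.4i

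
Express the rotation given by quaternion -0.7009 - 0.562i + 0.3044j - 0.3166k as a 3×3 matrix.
[[0.6142, -0.786, -0.0708], [0.1017, 0.1678, -0.9806], [0.7826, 0.5951, 0.183]]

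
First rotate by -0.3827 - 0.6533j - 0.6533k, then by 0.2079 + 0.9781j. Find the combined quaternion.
0.5594 - 0.639i - 0.5101j - 0.1358k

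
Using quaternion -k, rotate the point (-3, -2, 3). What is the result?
(3, 2, 3)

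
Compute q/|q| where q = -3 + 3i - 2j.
-0.6396 + 0.6396i - 0.4264j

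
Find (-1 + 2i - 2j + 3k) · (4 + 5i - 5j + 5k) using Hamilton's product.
-39 + 8i + 2j + 7k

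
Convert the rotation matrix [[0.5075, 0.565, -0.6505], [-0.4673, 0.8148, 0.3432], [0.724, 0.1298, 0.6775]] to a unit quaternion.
0.866 - 0.0616i - 0.3968j - 0.298k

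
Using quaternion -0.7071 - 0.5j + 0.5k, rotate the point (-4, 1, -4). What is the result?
(-2.121, 5.328, 0.328)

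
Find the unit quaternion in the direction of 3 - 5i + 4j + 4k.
0.3693 - 0.6155i + 0.4924j + 0.4924k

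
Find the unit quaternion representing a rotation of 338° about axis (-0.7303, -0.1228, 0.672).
-0.9816 - 0.1393i - 0.0234j + 0.1282k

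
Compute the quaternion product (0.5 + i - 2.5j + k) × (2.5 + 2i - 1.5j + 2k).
-6.5 - 7j + 7k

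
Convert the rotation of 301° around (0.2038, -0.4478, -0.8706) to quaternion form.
-0.8704 + 0.1004i - 0.2205j - 0.4287k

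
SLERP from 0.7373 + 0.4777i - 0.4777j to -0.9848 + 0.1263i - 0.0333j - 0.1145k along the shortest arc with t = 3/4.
0.9894 + 0.0344i - 0.1082j + 0.0909k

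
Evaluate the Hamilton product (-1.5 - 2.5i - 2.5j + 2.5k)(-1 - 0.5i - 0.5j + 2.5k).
-7.25 - 1.75i + 8.25j - 6.25k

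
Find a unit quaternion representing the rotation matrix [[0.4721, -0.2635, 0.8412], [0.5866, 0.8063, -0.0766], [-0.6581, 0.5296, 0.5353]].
0.8387 + 0.1807i + 0.4469j + 0.2534k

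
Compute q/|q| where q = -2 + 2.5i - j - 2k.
-0.5121 + 0.6402i - 0.2561j - 0.5121k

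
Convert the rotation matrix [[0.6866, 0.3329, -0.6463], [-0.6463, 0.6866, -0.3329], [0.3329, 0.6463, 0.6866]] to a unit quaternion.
0.8746 + 0.2799i - 0.2799j - 0.2799k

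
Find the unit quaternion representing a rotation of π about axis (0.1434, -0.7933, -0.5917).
0.1434i - 0.7933j - 0.5917k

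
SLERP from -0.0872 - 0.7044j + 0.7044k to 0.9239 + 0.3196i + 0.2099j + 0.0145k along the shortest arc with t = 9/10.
-0.8997 - 0.3071i - 0.2989j + 0.0833k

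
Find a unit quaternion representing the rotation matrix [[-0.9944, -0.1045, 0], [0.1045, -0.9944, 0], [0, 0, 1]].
0.0523 + 0.9986k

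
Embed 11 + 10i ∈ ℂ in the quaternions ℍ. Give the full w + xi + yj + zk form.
11 + 10i + 0j + 0k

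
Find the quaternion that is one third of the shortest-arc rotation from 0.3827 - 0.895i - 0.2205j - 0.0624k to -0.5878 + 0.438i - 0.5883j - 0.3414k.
0.5218 - 0.8454i + 0.0704j + 0.0899k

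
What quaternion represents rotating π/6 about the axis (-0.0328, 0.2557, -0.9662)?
0.9659 - 0.0085i + 0.0662j - 0.2501k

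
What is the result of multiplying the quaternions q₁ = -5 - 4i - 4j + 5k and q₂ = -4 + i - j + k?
15 + 12i + 30j - 17k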